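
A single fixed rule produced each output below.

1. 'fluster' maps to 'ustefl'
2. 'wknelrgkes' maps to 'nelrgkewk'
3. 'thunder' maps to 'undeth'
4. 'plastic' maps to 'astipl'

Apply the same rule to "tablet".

bleta

The pattern: delete the last character, then move the first 2 characters to the end (rotate left by 2).
Working it through for "tablet": intermediate "table", final "bleta".
(Check on "thunder": → "thunde" → "undeth" ✓)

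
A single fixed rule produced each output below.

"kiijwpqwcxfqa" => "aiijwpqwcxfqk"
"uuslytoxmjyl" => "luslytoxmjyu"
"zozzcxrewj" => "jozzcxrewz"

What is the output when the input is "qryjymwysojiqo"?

The rule is to swap the first and last characters.
Doing the same to "qryjymwysojiqo": "oryjymwysojiqq".

oryjymwysojiqq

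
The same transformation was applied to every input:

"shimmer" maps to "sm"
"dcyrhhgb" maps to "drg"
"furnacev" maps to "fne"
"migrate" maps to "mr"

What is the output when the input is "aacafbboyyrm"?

aaby

In each case the input is transformed by: move the last character to the front, then keep one character in every 3, starting at position 2 (positions 2nd, 5th, 8th, ...).
Starting from "aacafbboyyrm": after the first operation, "maacafbboyyr"; after the second, "aaby".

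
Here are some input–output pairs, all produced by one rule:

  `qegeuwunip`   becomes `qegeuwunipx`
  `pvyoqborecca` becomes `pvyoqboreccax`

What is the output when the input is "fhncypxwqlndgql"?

fhncypxwqlndgqlx

Looking at the pairs, the operation is to append "x".
So "fhncypxwqlndgql" becomes "fhncypxwqlndgqlx".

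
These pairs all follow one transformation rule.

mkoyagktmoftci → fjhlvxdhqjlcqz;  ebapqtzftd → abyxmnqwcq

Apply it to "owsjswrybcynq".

The pattern: shift every letter 3 places backward in the alphabet (wrapping around), then move the last character to the front.
Applying that to "owsjswrybcynq" gives "nltpgptovyzvk".

nltpgptovyzvk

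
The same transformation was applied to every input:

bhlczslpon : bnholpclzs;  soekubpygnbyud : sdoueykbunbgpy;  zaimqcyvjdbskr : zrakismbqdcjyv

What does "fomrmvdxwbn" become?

Each output is the input with this applied: take characters alternately from the front and the back (1st, last, 2nd, 2nd-last, ...).
Doing the same to "fomrmvdxwbn": "fnobmwrxmdv".

fnobmwrxmdv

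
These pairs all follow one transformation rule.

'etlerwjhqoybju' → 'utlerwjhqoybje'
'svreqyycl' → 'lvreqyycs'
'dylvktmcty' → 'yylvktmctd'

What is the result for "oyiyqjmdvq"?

qyiyqjmdvo

Each output is the input with this applied: swap the first and last characters.
So "oyiyqjmdvq" becomes "qyiyqjmdvo".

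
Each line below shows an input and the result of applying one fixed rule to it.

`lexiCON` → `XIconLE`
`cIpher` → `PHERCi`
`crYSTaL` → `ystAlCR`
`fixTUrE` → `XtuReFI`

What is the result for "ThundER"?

Rule — flip the case of every letter, then move the first 2 characters to the end (rotate left by 2).
Applying both steps to "ThundER": "tHUNDer", then "UNDertH".

UNDertH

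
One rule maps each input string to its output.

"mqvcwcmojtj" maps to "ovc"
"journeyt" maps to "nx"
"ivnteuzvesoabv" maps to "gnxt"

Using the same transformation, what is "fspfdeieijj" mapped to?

ixb

The pattern: shift every letter 7 places backward in the alphabet (wrapping around), then keep one character in every 3, starting at position 3 (positions 3rd, 6th, 9th, ...).
For "fspfdeieijj", step one produces "yliywxbxbcc"; step two turns that into "ixb".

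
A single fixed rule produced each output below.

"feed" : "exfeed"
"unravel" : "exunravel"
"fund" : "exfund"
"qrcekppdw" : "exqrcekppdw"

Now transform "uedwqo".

In each case the input is transformed by: prepend "ex".
Applying that to "uedwqo" gives "exuedwqo".

exuedwqo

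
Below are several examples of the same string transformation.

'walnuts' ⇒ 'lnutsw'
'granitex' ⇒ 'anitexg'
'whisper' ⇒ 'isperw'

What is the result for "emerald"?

eralde

Rule — move the first character to the end, then delete the first character.
For "emerald", step one produces "meralde"; step two turns that into "eralde".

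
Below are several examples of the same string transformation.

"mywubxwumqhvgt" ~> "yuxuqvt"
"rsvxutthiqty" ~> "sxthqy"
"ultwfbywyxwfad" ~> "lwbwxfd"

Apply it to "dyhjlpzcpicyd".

yjpciy

Rule — keep every other character starting from the second (positions 2nd, 4th, 6th, ...).
So "dyhjlpzcpicyd" becomes "yjpciy".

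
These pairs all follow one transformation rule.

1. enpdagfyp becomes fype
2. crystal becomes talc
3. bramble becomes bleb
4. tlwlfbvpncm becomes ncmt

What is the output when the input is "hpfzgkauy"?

In each case the input is transformed by: move the first character to the end, then keep only the last 4 characters.
"hpfzgkauy" → "pfzgkauyh" → "auyh".

auyh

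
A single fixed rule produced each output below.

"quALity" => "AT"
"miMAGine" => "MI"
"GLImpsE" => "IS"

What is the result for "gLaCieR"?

AE

Rule — keep one character in every 3, starting at position 3 (positions 3rd, 6th, 9th, ...), then convert every letter to uppercase.
On "gLaCieR" that produces "AE".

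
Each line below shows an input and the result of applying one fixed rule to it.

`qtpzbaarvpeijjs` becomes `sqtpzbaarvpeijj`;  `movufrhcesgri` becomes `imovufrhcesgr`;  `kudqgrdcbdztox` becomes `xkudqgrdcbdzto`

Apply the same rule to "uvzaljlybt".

tuvzaljlyb

Each output is the input with this applied: move the last character to the front.
For "uvzaljlybt" the result is "tuvzaljlyb".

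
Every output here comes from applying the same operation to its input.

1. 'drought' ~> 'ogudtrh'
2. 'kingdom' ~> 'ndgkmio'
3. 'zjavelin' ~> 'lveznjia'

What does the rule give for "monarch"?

nramhoc

The rule is to take characters alternately from the front and the back (1st, last, 2nd, 2nd-last, ...), then move the last 3 characters to the front (rotate right by 3).
Doing the same to "monarch": "nramhoc".
(Check on "kingdom": → "kmiondg" → "ndgkmio" ✓)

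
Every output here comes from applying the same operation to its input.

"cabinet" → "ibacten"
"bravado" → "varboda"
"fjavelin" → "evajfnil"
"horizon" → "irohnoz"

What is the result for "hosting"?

tsohgni

The pattern: move the last 3 characters to the front (rotate right by 3), then reverse the string.
Applying both steps to "hosting": "inghost", then "tsohgni".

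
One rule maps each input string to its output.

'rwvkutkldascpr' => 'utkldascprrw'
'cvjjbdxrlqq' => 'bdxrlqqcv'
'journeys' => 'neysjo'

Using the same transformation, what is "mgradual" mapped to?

dualmg

The rule is to move the first 2 characters to the end (rotate left by 2), then delete the first 2 characters.
On "mgradual" that produces "dualmg".
(Check on "rwvkutkldascpr": → "vkutkldascprrw" → "utkldascprrw" ✓)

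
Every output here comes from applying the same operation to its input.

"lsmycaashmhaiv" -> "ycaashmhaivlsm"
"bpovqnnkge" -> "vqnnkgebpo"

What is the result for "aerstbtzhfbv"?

stbtzhfbvaer

The rule is to move the first 3 characters to the end (rotate left by 3).
On "aerstbtzhfbv" that produces "stbtzhfbvaer".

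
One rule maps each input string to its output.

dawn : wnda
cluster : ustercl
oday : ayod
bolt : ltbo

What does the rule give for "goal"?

algo

The transformation: move the first 2 characters to the end (rotate left by 2).
Applying that to "goal" gives "algo".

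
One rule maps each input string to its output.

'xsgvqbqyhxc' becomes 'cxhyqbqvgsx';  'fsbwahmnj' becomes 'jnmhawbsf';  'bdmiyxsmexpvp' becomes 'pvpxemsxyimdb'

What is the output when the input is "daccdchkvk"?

The rule is to reverse the string.
Doing the same to "daccdchkvk": "kvkhcdccad".

kvkhcdccad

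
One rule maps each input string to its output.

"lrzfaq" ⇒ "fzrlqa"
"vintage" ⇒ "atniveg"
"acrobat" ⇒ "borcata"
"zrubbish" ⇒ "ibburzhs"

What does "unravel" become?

varnule

The rule is to move the last 2 characters to the front (rotate right by 2), then reverse the string.
On "unravel": the first step gives "elunrav", and the second then gives "varnule".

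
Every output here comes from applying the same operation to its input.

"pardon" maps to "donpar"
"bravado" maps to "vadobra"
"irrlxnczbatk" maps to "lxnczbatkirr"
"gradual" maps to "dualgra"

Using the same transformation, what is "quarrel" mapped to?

rrelqua

In each case the input is transformed by: move the first 3 characters to the end (rotate left by 3).
Doing the same to "quarrel": "rrelqua".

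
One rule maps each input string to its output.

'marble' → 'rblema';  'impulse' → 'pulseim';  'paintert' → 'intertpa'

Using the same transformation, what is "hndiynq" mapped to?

The pattern: move the first 2 characters to the end (rotate left by 2).
So "hndiynq" becomes "diynqhn".

diynqhn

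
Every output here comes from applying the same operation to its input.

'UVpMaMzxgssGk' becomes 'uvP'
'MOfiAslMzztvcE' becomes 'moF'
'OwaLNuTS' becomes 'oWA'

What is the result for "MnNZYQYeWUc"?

mNn

Rule — flip the case of every letter, then keep only the first 3 characters.
"MnNZYQYeWUc" → "mNnzyqyEwuC" → "mNn".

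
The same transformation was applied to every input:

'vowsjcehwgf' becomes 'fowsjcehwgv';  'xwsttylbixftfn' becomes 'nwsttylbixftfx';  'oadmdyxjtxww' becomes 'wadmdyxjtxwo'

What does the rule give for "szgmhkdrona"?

azgmhkdrons

Rule — swap the first and last characters.
So "szgmhkdrona" becomes "azgmhkdrons".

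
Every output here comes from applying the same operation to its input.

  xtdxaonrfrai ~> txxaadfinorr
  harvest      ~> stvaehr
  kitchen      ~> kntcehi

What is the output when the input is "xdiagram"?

The pattern: sort the characters into alphabetical order, then move the last 3 characters to the front (rotate right by 3).
Starting from "xdiagram": after the first operation, "aadgimrx"; after the second, "mrxaadgi".

mrxaadgi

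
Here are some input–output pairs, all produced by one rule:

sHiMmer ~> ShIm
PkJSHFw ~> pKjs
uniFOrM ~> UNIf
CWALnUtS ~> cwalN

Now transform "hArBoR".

The rule is to flip the case of every letter, then delete the last 3 characters.
"hArBoR" → "HaR".
(Check on "PkJSHFw": → "pKjshfW" → "pKjs" ✓)

HaR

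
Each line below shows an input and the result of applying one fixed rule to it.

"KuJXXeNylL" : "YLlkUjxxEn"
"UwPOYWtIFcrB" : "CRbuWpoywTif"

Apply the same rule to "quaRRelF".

The pattern: move the last 3 characters to the front (rotate right by 3), then flip the case of every letter.
Applying both steps to "quaRRelF": "elFquaRR", then "ELfQUArr".

ELfQUArr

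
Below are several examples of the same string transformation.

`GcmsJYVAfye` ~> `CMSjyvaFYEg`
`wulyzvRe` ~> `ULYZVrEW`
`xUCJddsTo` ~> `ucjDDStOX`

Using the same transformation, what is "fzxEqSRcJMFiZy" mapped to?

ZXeQsrCjmfIzYF

The pattern: move the first character to the end, then flip the case of every letter.
"fzxEqSRcJMFiZy" → "ZXeQsrCjmfIzYF".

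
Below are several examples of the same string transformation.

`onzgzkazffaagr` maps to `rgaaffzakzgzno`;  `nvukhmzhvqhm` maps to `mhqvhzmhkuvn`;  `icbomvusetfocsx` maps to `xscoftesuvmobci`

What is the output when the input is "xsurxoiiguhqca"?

The transformation: reverse the string.
On "xsurxoiiguhqca" that produces "acqhugiioxrusx".

acqhugiioxrusx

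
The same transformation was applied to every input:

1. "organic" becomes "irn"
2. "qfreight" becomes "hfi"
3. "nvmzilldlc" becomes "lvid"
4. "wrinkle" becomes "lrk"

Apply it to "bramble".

The rule is to move the last 2 characters to the front (rotate right by 2), then keep one character in every 3, starting at position 1 (positions 1st, 4th, 7th, ...).
For "bramble" the result is "lrb".

lrb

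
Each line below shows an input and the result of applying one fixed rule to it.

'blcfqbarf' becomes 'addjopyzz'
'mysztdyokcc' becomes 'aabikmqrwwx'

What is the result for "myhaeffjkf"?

What's happening: shift every letter 2 places backward in the alphabet (wrapping around), then sort the characters into alphabetical order.
On "myhaeffjkf": the first step gives "kwfycddhid", and the second then gives "cdddfhikwy".

cdddfhikwy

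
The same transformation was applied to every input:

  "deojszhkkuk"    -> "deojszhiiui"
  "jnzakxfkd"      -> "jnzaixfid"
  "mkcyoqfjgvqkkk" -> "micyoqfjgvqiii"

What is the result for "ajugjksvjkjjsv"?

ajugjisvjijjsv

Each output is the input with this applied: replace every "k" with "i".
Doing the same to "ajugjksvjkjjsv": "ajugjisvjijjsv".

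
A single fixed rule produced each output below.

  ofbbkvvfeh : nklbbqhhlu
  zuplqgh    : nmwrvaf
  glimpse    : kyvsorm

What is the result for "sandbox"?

The rule is to shift every letter 6 places forward in the alphabet (wrapping around), then reverse the string.
For "sandbox", step one produces "ygtjhud"; step two turns that into "duhjtgy".

duhjtgy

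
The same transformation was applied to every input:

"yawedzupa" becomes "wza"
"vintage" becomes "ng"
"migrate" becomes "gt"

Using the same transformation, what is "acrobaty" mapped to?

What's happening: keep one character in every 3, starting at position 3 (positions 3rd, 6th, 9th, ...).
On "acrobaty" that produces "ra".

ra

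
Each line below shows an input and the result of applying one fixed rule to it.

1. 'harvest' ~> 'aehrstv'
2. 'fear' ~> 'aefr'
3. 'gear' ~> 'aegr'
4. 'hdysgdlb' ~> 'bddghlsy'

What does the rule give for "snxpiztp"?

inppstxz

Each output is the input with this applied: sort the characters into alphabetical order.
Applying that to "snxpiztp" gives "inppstxz".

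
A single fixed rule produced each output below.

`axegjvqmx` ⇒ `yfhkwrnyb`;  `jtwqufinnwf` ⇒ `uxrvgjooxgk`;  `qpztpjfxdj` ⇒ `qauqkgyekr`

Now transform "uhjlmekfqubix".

ikmnflgrvcjyv

In each case the input is transformed by: move the first character to the end, then shift every letter 1 place forward in the alphabet (wrapping around).
Working it through for "uhjlmekfqubix": intermediate "hjlmekfqubixu", final "ikmnflgrvcjyv".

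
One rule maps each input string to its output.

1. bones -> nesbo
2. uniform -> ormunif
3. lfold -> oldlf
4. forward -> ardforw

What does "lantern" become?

ernlant

The rule is to move the last 3 characters to the front (rotate right by 3).
Doing the same to "lantern": "ernlant".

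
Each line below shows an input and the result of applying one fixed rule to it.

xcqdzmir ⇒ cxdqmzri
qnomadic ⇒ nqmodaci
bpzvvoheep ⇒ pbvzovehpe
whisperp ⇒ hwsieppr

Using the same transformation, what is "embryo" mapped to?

merboy

In each case the input is transformed by: swap each adjacent pair of characters (1↔2, 3↔4, ...).
Doing the same to "embryo": "merboy".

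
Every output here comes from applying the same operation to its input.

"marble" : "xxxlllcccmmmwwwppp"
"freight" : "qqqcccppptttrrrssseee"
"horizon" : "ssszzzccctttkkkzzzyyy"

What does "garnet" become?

Rule — shift every letter 11 places forward in the alphabet (wrapping around), then repeat every character 3 times.
Applying both steps to "garnet": "rlcype", then "rrrlllcccyyypppeee".

rrrlllcccyyypppeee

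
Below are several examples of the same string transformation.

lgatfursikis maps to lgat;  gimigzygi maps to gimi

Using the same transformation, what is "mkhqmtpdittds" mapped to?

mkhq

The rule is to keep only the first 4 characters.
On "mkhqmtpdittds" that produces "mkhq".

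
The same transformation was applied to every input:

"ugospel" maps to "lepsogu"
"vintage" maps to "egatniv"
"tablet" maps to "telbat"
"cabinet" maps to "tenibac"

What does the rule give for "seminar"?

ranimes

The rule is to reverse the string.
So "seminar" becomes "ranimes".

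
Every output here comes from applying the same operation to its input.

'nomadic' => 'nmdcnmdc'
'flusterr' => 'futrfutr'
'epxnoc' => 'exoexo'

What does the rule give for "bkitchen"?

Each output is the input with this applied: keep every other character starting from the first (positions 1st, 3rd, 5th, ...), then write the whole string twice.
On "bkitchen": the first step gives "bice", and the second then gives "bicebice".

bicebice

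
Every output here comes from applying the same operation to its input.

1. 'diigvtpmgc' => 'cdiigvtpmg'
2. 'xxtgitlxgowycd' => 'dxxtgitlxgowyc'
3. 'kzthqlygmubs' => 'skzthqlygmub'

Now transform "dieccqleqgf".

What's happening: move the last character to the front.
So "dieccqleqgf" becomes "fdieccqleqg".

fdieccqleqg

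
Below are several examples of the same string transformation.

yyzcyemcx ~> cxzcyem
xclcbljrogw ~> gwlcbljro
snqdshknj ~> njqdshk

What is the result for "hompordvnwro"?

rompordvnw

The rule is to delete the first 2 characters, then move the last 2 characters to the front (rotate right by 2).
For "hompordvnwro" the result is "rompordvnw".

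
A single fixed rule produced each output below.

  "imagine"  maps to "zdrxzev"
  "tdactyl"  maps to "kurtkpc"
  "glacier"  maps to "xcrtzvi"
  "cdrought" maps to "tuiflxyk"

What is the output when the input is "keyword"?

The rule is to shift every letter 9 places backward in the alphabet (wrapping around).
For "keyword" the result is "bvpnfiu".

bvpnfiu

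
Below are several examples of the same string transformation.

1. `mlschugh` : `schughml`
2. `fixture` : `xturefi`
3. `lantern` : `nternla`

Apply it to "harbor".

rborha

Rule — move the first 2 characters to the end (rotate left by 2).
For "harbor" the result is "rborha".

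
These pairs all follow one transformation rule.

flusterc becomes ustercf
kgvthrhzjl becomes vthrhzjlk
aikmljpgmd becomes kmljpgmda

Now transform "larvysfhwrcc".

rvysfhwrccl

Rule — move the first character to the end, then delete the first character.
Applying both steps to "larvysfhwrcc": "arvysfhwrccl", then "rvysfhwrccl".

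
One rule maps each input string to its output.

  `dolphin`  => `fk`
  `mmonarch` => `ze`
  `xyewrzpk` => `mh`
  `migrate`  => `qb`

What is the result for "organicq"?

zn

The rule is to shift every letter 3 places backward in the alphabet (wrapping around), then keep only the last 2 characters.
On "organicq": the first step gives "lodxkfzn", and the second then gives "zn".
(Check on "xyewrzpk": → "uvbtowmh" → "mh" ✓)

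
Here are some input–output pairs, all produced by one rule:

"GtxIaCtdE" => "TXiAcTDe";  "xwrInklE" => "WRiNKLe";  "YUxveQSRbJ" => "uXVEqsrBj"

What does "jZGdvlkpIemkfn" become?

The pattern: flip the case of every letter, then delete the first character.
For "jZGdvlkpIemkfn", step one produces "JzgDVLKPiEMKFN"; step two turns that into "zgDVLKPiEMKFN".

zgDVLKPiEMKFN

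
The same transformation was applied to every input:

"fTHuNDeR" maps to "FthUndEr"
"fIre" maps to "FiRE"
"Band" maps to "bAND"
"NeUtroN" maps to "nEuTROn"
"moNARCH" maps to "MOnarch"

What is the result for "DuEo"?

dUeO

In each case the input is transformed by: flip the case of every letter.
On "DuEo" that produces "dUeO".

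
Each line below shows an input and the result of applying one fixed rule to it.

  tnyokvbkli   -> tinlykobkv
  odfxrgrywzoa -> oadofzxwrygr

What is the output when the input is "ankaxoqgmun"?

The pattern: take characters alternately from the front and the back (1st, last, 2nd, 2nd-last, ...).
Applying that to "ankaxoqgmun" gives "annukmagxqo".

annukmagxqo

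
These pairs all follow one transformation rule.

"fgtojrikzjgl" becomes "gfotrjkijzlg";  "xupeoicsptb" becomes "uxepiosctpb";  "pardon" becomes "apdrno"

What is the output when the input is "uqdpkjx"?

qupdjkx

The rule is to swap each adjacent pair of characters (1↔2, 3↔4, ...).
"uqdpkjx" → "qupdjkx".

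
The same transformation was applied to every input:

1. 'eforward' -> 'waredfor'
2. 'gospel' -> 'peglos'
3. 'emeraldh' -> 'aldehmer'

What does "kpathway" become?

hwakypat

In each case the input is transformed by: swap the first and last characters, then swap the front and back halves of the string.
For "kpathway", step one produces "ypathwak"; step two turns that into "hwakypat".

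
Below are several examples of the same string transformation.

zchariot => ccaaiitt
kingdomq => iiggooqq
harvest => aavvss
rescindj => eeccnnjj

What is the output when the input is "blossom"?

llssoo

The pattern: keep every other character starting from the second (positions 2nd, 4th, 6th, ...), then double every character.
"blossom" → "llssoo".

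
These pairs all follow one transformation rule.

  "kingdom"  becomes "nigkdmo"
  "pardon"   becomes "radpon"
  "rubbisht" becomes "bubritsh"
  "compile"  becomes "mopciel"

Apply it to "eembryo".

Each output is the input with this applied: move the first 2 characters to the end (rotate left by 2), then take characters alternately from the front and the back (1st, last, 2nd, 2nd-last, ...).
For "eembryo", step one produces "mbryoee"; step two turns that into "meberoy".

meberoy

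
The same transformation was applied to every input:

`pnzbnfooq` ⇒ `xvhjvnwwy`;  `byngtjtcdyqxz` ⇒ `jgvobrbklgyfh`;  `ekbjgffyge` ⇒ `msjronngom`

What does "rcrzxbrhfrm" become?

zkzhfjzpnzu

The transformation: shift every letter 8 places forward in the alphabet (wrapping around).
Applying that to "rcrzxbrhfrm" gives "zkzhfjzpnzu".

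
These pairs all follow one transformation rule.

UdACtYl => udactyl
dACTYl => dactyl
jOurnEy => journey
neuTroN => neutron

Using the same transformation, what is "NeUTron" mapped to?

neutron

Looking at the pairs, the operation is to convert every letter to lowercase.
On "NeUTron" that produces "neutron".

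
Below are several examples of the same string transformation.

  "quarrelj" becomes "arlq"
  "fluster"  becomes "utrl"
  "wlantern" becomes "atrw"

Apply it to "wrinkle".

The rule is to move the first 2 characters to the end (rotate left by 2), then keep every other character starting from the first (positions 1st, 3rd, 5th, ...).
So "wrinkle" becomes "iker".

iker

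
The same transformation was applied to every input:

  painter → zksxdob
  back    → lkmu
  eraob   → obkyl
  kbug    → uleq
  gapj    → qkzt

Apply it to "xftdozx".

In each case the input is transformed by: shift every letter 10 places forward in the alphabet (wrapping around).
Applying that to "xftdozx" gives "hpdnyjh".

hpdnyjh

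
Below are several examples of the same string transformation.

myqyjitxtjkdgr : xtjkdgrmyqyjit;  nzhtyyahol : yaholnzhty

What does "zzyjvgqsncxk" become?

qsncxkzzyjvg

The transformation: swap the front and back halves of the string.
"zzyjvgqsncxk" → "qsncxkzzyjvg".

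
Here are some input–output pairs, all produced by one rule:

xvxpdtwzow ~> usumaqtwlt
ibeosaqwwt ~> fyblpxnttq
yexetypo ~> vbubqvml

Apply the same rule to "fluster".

In each case the input is transformed by: shift every letter 3 places backward in the alphabet (wrapping around).
So "fluster" becomes "cirpqbo".

cirpqbo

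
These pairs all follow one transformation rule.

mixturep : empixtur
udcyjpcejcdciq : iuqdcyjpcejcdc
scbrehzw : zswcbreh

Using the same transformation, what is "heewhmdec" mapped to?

ehceewhmd

The transformation: swap the first and last characters, then move the last 2 characters to the front (rotate right by 2).
For "heewhmdec", step one produces "ceewhmdeh"; step two turns that into "ehceewhmd".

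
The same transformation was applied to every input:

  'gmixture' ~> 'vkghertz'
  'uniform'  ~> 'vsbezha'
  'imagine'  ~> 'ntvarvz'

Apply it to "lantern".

What's happening: shift every letter 13 places forward in the alphabet (wrapping around) — i.e. ROT13, then move the first 2 characters to the end (rotate left by 2).
For "lantern", step one produces "ynagrea"; step two turns that into "agreayn".
(Check on "imagine": → "vzntvar" → "ntvarvz" ✓)

agreayn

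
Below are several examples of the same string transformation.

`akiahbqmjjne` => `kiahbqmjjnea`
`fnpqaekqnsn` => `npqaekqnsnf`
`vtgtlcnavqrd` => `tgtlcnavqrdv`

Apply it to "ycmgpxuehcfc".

cmgpxuehcfcy

Each output is the input with this applied: move the first character to the end.
Doing the same to "ycmgpxuehcfc": "cmgpxuehcfcy".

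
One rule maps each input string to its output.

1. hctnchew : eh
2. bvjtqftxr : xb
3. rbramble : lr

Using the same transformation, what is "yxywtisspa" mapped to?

py

The pattern: swap the first and last characters, then keep only the last 2 characters.
Working it through for "yxywtisspa": intermediate "axywtisspy", final "py".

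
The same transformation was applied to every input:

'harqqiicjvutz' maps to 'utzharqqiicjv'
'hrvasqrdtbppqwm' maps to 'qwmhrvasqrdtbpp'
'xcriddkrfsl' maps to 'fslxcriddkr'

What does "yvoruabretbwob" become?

wobyvoruabretb

Looking at the pairs, the operation is to move the last 3 characters to the front (rotate right by 3).
Doing the same to "yvoruabretbwob": "wobyvoruabretb".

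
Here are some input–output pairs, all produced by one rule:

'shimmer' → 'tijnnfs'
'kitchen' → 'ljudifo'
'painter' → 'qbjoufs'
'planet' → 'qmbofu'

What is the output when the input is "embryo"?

The rule is to shift every letter 1 place forward in the alphabet (wrapping around).
"embryo" → "fncszp".

fncszp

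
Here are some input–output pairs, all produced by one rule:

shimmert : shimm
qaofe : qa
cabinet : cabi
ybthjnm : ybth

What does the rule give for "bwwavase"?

bwwav

The rule is to delete the last 3 characters.
So "bwwavase" becomes "bwwav".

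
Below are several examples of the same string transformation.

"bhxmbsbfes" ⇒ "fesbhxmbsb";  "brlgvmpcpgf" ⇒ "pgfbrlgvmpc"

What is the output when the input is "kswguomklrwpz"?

wpzkswguomklr

The pattern: move the last 3 characters to the front (rotate right by 3).
So "kswguomklrwpz" becomes "wpzkswguomklr".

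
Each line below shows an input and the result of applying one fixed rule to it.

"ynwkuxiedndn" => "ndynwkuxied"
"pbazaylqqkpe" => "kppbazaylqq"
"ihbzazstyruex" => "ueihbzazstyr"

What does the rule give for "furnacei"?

The transformation: delete the last character, then move the last 2 characters to the front (rotate right by 2).
On "furnacei": the first step gives "furnace", and the second then gives "cefurna".

cefurna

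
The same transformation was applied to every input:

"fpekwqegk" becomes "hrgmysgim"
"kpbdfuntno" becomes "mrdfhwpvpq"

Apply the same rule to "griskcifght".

What's happening: shift every letter 2 places forward in the alphabet (wrapping around).
"griskcifght" → "itkumekhijv".

itkumekhijv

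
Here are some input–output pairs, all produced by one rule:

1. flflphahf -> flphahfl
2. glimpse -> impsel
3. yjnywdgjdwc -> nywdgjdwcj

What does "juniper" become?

niperu

Looking at the pairs, the operation is to delete the first character, then move the first character to the end.
Applying both steps to "juniper": "uniper", then "niperu".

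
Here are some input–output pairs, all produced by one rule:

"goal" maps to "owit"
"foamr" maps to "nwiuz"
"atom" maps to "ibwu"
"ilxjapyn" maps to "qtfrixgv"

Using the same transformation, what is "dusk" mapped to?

In each case the input is transformed by: shift every letter 8 places forward in the alphabet (wrapping around).
For "dusk" the result is "lcas".

lcas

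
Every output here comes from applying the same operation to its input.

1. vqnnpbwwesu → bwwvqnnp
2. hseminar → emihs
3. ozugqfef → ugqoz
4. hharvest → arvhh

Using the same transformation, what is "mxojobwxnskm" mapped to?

Rule — delete the last 3 characters, then move the last 3 characters to the front (rotate right by 3).
For "mxojobwxnskm", step one produces "mxojobwxn"; step two turns that into "wxnmxojob".

wxnmxojob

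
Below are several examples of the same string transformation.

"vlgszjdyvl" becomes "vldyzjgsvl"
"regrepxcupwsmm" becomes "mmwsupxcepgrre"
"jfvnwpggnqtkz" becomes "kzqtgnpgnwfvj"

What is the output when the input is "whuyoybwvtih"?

ihvtbwoyuywh

Rule — reverse the string, then swap each adjacent pair of characters (1↔2, 3↔4, ...).
Starting from "whuyoybwvtih": after the first operation, "hitvwbyoyuhw"; after the second, "ihvtbwoyuywh".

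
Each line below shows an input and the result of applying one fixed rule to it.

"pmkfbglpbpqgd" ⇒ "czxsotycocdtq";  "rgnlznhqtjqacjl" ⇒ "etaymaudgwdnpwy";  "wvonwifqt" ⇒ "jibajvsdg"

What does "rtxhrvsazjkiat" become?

egkueifnmwxvng

In each case the input is transformed by: shift every letter 13 places forward in the alphabet (wrapping around) — i.e. ROT13.
On "rtxhrvsazjkiat" that produces "egkueifnmwxvng".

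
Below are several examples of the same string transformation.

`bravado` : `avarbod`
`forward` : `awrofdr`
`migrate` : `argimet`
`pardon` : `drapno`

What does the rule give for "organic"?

nagroci

The pattern: reverse the string, then move the first 2 characters to the end (rotate left by 2).
Starting from "organic": after the first operation, "cinagro"; after the second, "nagroci".
(Check on "pardon": → "nodrap" → "drapno" ✓)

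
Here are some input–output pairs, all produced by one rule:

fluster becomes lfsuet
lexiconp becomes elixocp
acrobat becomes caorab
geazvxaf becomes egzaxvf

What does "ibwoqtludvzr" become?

Looking at the pairs, the operation is to swap each adjacent pair of characters (1↔2, 3↔4, ...), then delete the last character.
Applying that to "ibwoqtludvzr" gives "biowtqulvdr".

biowtqulvdr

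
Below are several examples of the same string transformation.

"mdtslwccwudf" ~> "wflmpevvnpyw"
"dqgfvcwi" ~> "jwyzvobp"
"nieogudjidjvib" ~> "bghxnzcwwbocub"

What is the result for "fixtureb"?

Rule — shift every letter 7 places backward in the alphabet (wrapping around), then swap each adjacent pair of characters (1↔2, 3↔4, ...).
Working it through for "fixtureb": intermediate "ybqmnkxu", final "bymqknux".

bymqknux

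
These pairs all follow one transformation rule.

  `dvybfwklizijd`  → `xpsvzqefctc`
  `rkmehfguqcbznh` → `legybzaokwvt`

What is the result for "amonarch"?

The pattern: delete the last 2 characters, then shift every letter 6 places backward in the alphabet (wrapping around).
On "amonarch": the first step gives "amonar", and the second then gives "ugihul".
(Check on "dvybfwklizijd": → "dvybfwklizi" → "xpsvzqefctc" ✓)

ugihul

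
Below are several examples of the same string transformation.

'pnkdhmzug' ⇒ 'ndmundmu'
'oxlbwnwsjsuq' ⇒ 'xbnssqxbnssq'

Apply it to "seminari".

What's happening: keep every other character starting from the second (positions 2nd, 4th, 6th, ...), then write the whole string twice.
For "seminari", step one produces "eiai"; step two turns that into "eiaieiai".
(Check on "pnkdhmzug": → "ndmu" → "ndmundmu" ✓)

eiaieiai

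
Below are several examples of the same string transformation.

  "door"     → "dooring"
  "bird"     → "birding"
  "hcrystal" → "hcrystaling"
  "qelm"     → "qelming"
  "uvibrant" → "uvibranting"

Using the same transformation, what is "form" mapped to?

Each output is the input with this applied: append "ing".
For "form" the result is "forming".

forming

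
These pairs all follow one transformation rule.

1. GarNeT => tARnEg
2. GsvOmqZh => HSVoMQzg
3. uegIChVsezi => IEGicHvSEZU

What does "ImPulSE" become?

eMpULsi

The pattern: flip the case of every letter, then swap the first and last characters.
On "ImPulSE": the first step gives "iMpULse", and the second then gives "eMpULsi".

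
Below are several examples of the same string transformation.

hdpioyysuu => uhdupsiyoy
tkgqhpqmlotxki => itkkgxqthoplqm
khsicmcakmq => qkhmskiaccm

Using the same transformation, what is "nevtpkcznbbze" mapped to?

enezvbtbpnkzc

Looking at the pairs, the operation is to swap the first and last characters, then take characters alternately from the front and the back (1st, last, 2nd, 2nd-last, ...).
Applying both steps to "nevtpkcznbbze": "eevtpkcznbbzn", then "enezvbtbpnkzc".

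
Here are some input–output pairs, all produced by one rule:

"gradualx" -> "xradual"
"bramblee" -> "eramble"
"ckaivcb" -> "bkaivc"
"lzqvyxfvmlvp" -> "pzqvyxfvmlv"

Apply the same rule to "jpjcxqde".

Rule — delete the first character, then move the last character to the front.
For "jpjcxqde", step one produces "pjcxqde"; step two turns that into "epjcxqd".

epjcxqd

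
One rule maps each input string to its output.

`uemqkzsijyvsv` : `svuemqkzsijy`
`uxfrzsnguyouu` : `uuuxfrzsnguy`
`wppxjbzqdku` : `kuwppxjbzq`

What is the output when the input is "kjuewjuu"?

uukjuew

Looking at the pairs, the operation is to move the last 3 characters to the front (rotate right by 3), then delete the first character.
Applying that to "kjuewjuu" gives "uukjuew".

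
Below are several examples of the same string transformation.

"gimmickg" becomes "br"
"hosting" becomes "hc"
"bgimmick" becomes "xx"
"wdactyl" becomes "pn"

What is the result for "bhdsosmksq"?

What's happening: shift every letter 11 places backward in the alphabet (wrapping around), then keep one character in every 3, starting at position 3 (positions 3rd, 6th, 9th, ...).
Starting from "bhdsosmksq": after the first operation, "qwshdhbzhf"; after the second, "shh".

shh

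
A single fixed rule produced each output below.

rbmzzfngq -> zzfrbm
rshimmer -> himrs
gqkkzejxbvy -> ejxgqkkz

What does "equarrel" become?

uareq

The pattern: delete the last 3 characters, then move the last 3 characters to the front (rotate right by 3).
Working it through for "equarrel": intermediate "equar", final "uareq".
(Check on "gqkkzejxbvy": → "gqkkzejx" → "ejxgqkkz" ✓)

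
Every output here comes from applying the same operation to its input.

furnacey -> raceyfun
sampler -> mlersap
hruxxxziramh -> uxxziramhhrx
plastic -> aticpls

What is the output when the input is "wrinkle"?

iklewrn

The rule is to move the first 3 characters to the end (rotate left by 3), then swap the first and last characters.
Applying both steps to "wrinkle": "nklewri", then "iklewrn".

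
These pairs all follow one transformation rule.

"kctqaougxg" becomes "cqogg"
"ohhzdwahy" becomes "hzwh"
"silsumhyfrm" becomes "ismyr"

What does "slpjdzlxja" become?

ljzxa

Rule — keep every other character starting from the second (positions 2nd, 4th, 6th, ...).
Applying that to "slpjdzlxja" gives "ljzxa".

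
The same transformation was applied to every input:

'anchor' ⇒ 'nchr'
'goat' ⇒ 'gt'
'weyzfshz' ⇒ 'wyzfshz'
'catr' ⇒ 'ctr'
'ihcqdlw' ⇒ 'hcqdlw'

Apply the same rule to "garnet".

grnt

The rule is to remove every vowel.
Applying that to "garnet" gives "grnt".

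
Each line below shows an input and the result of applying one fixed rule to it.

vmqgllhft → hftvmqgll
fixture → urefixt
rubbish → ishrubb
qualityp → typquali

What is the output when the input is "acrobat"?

The rule is to move the last 3 characters to the front (rotate right by 3).
Doing the same to "acrobat": "batacro".

batacro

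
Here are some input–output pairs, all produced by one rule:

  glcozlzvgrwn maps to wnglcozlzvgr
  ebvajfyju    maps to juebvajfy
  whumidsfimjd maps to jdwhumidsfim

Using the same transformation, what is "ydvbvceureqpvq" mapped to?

Each output is the input with this applied: move the last 2 characters to the front (rotate right by 2).
Doing the same to "ydvbvceureqpvq": "vqydvbvceureqp".

vqydvbvceureqp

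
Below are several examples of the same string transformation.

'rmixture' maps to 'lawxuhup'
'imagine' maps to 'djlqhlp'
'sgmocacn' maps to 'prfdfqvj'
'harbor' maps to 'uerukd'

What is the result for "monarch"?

qdufkpr

Looking at the pairs, the operation is to move the first 2 characters to the end (rotate left by 2), then shift every letter 3 places forward in the alphabet (wrapping around).
So "monarch" becomes "qdufkpr".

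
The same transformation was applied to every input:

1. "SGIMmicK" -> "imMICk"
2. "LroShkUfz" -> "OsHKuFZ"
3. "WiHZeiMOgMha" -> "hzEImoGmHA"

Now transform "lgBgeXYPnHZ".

bGExypNhz

What's happening: flip the case of every letter, then delete the first 2 characters.
"lgBgeXYPnHZ" → "bGExypNhz".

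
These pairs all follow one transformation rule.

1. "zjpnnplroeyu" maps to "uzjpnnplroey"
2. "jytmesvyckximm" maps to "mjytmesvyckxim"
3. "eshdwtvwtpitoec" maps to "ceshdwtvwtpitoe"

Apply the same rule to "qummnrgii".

iqummnrgi

The transformation: move the last character to the front.
Applying that to "qummnrgii" gives "iqummnrgi".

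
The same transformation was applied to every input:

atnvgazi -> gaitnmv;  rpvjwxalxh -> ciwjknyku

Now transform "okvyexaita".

xilrknvgn

Looking at the pairs, the operation is to shift every letter 13 places forward in the alphabet (wrapping around) — i.e. ROT13, then delete the first character.
"okvyexaita" → "bxilrknvgn" → "xilrknvgn".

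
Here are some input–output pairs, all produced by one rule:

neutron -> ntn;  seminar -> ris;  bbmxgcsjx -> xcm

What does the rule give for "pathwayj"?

In each case the input is transformed by: reverse the string, then keep one character in every 3, starting at position 1 (positions 1st, 4th, 7th, ...).
"pathwayj" → "jyawhtap" → "jwa".

jwa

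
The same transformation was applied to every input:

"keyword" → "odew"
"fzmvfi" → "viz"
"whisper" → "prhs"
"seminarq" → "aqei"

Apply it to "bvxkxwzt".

wtvk

The rule is to move the last 3 characters to the front (rotate right by 3), then keep every other character starting from the first (positions 1st, 3rd, 5th, ...).
"bvxkxwzt" → "wztbvxkx" → "wtvk".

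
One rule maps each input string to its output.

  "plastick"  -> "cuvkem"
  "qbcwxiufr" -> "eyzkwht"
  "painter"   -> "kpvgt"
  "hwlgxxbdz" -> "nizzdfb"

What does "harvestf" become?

Looking at the pairs, the operation is to delete the first 2 characters, then shift every letter 2 places forward in the alphabet (wrapping around).
For "harvestf", step one produces "rvestf"; step two turns that into "txguvh".

txguvh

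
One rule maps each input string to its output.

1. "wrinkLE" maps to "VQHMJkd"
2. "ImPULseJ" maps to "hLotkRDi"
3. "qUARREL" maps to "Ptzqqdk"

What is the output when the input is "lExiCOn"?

The transformation: flip the case of every letter, then shift every letter 1 place backward in the alphabet (wrapping around).
On "lExiCOn": the first step gives "LeXIcoN", and the second then gives "KdWHbnM".

KdWHbnM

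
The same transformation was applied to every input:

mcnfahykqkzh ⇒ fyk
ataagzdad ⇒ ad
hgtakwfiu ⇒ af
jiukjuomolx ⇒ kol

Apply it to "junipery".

ir

Each output is the input with this applied: delete the first character, then keep one character in every 3, starting at position 3 (positions 3rd, 6th, 9th, ...).
For "junipery" the result is "ir".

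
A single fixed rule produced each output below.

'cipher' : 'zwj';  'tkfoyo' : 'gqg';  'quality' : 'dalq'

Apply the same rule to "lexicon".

augf

The pattern: shift every letter 8 places backward in the alphabet (wrapping around), then delete the first 3 characters.
For "lexicon", step one produces "dwpaugf"; step two turns that into "augf".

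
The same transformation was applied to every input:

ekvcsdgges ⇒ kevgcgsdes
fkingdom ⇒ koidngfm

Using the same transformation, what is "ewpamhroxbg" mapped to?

wbpxaomrheg

Rule — take characters alternately from the front and the back (1st, last, 2nd, 2nd-last, ...), then move the first 2 characters to the end (rotate left by 2).
Applying both steps to "ewpamhroxbg": "egwbpxaomrh", then "wbpxaomrheg".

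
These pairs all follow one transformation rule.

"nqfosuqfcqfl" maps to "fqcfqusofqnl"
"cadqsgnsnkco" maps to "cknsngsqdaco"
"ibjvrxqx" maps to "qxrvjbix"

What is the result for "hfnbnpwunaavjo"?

jvaanuwpnbnfho

In each case the input is transformed by: reverse the string, then move the first character to the end.
"hfnbnpwunaavjo" → "ojvaanuwpnbnfh" → "jvaanuwpnbnfho".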